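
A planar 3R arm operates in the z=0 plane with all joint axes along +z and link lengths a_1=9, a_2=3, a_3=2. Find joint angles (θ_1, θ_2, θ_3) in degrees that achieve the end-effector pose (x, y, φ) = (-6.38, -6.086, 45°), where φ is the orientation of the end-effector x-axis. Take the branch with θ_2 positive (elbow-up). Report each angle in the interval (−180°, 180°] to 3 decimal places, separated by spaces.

-149.998 59.996 135.002

wrist centre = target − a_3·(cos φ, sin φ) = (-7.7942, -7.5002)
cos θ_2 = (117.0030−9²−3²)/(2·9·3) = 0.5001; θ_2 = 59.9964° (elbow-up)
β = atan2(-7.5002,-7.7942) = -136.1012°; ψ = atan2(2.5980,10.5002) = 13.8972°
θ_1 = β − ψ = -149.9984°
θ_3 = φ − θ_1 − θ_2 = 135.0021° (wrapped to (-180°,180°])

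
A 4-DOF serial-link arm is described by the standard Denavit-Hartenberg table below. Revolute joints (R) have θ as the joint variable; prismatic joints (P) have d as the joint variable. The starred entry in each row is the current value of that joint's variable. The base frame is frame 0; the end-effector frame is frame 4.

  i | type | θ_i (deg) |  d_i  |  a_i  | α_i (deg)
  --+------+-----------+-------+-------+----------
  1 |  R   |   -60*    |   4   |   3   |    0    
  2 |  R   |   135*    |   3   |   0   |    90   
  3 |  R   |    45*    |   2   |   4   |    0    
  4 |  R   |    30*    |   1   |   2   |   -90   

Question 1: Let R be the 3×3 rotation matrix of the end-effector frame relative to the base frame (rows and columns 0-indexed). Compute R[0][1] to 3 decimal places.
End-effector y-axis (col 1 of R) = (-0.9659,0.2588,-0.0000)
R[0][1] = -0.9659

-0.966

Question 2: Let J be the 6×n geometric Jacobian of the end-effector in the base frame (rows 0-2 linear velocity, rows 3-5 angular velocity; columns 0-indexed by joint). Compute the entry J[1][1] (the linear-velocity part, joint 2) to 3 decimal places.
3.764

axis z_1 = (0.0000,0.0000,1.0000); lever o_n−o_1 = (3.7638,2.4556,7.7603)
cross product → J_v[:, 1] = (-2.4556,3.7638,0.0000)
J_ω[:, 1] = z_1
entry J[1][1] = 3.7638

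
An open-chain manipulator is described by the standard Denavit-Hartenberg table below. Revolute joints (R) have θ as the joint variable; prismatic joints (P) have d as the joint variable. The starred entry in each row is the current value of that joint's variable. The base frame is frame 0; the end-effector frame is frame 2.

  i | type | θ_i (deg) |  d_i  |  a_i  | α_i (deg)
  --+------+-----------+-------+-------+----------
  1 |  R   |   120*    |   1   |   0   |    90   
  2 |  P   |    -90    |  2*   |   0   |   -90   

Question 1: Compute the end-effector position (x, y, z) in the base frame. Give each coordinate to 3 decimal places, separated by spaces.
after link 1: o_1 = (0.0000, 0.0000, 1.0000)
after link 2: o_2 = (1.7321, 1.0000, 1.0000)

1.732 1.000 1.000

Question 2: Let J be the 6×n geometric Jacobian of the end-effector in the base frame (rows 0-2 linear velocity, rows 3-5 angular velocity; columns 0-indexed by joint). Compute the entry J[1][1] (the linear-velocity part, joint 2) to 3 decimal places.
0.500

prismatic axis z_1 = (0.8660,0.5000,0.0000)
J_v[:, 1] = z_1; J_ω[:, 1] = (0,0,0)
entry J[1][1] = 0.5000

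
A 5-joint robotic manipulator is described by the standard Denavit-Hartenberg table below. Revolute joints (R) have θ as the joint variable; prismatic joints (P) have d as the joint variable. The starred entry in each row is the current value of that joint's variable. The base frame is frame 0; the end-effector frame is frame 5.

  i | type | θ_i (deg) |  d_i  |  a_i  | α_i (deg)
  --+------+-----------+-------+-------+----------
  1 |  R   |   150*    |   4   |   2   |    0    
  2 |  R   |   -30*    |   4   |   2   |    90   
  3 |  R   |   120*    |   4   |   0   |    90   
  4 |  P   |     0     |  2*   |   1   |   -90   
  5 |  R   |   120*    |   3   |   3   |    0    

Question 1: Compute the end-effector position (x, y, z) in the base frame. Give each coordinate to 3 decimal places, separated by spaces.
after link 1: o_1 = (-1.7321, 1.0000, 4.0000)
after link 2: o_2 = (-2.7321, 2.7321, 8.0000)
after link 3: o_3 = (0.7321, 4.7321, 8.0000)
after link 4: o_4 = (0.1160, 5.7990, 9.8660)
after link 5: o_5 = (3.4641, 6.0000, 7.2679)

3.464 6.000 7.268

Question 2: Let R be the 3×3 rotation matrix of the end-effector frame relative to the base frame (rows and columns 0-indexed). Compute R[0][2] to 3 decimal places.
0.866

End-effector z-axis (col 2 of R) = (0.8660,0.5000,0.0000)
R[0][2] = 0.8660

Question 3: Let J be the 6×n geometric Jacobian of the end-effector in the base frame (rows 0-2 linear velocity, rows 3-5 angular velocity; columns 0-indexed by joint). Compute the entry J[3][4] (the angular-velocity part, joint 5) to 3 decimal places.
0.866

axis z_4 = (0.8660,0.5000,0.0000); lever o_n−o_4 = (3.3481,0.2010,-2.5981)
cross product → J_v[:, 4] = (-1.2990,2.2500,-1.5000)
J_ω[:, 4] = z_4
entry J[3][4] = 0.8660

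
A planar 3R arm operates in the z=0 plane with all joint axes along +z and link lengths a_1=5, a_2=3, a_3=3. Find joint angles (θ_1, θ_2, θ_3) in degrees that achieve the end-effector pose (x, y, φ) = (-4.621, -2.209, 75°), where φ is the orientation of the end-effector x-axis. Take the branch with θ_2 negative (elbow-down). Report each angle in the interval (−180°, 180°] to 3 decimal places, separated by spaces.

-119.996 -45.004 -120.000

wrist centre = target − a_3·(cos φ, sin φ) = (-5.3975, -5.1068)
cos θ_2 = (55.2117−5²−3²)/(2·5·3) = 0.7071; θ_2 = -45.0040° (elbow-down)
β = atan2(-5.1068,-5.3975) = -136.5851°; ψ = atan2(-2.1215,7.1212) = -16.5893°
θ_1 = β − ψ = -119.9958°
θ_3 = φ − θ_1 − θ_2 = -120.0002° (wrapped to (-180°,180°])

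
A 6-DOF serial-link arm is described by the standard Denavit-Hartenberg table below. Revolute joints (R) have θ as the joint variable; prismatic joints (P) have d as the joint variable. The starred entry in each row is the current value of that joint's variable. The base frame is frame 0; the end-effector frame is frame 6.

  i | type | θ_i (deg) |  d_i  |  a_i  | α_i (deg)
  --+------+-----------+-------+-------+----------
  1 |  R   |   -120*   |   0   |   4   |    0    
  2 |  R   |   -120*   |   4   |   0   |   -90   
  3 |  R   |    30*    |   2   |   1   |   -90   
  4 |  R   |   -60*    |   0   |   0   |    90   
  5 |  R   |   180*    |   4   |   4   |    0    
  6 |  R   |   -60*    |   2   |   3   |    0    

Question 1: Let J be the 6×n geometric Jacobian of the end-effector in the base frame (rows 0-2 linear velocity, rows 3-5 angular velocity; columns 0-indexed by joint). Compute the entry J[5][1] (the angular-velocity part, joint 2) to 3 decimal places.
1.000

axis z_1 = (0.0000,0.0000,1.0000); lever o_n−o_1 = (3.4522,-6.4530,5.2231)
cross product → J_v[:, 1] = (6.4530,3.4522,-0.0000)
J_ω[:, 1] = z_1
entry J[5][1] = 1.0000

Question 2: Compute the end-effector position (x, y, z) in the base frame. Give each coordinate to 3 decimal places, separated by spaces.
after link 1: o_1 = (-2.0000, -3.4641, 0.0000)
after link 2: o_2 = (-2.0000, -3.4641, 4.0000)
after link 3: o_3 = (-4.1651, -3.7141, 3.5000)
after link 4: o_4 = (-4.1651, -3.7141, 3.5000)
after link 5: o_5 = (-0.5311, -7.0801, 6.2321)
after link 6: o_6 = (1.4522, -9.9171, 5.2231)

1.452 -9.917 5.223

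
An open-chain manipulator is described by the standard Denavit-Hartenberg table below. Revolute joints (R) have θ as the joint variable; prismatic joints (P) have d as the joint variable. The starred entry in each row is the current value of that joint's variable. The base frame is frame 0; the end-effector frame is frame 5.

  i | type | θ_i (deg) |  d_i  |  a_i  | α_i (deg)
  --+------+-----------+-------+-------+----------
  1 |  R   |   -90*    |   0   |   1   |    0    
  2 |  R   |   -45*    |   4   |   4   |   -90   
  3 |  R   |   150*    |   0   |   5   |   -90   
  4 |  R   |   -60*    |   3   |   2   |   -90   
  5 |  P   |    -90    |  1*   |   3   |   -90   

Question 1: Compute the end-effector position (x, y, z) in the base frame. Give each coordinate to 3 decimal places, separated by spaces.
after link 1: o_1 = (0.0000, -1.0000, 0.0000)
after link 2: o_2 = (-2.8284, -3.8284, 4.0000)
after link 3: o_3 = (0.2334, -0.7666, 1.5000)
after link 4: o_4 = (3.1312, -0.3183, 3.5981)
after link 5: o_5 = (4.3686, 1.6263, 5.7631)

4.369 1.626 5.763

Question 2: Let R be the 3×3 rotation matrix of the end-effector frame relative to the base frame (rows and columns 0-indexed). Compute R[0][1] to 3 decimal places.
End-effector y-axis (col 1 of R) = (-0.1768,-0.8839,0.4330)
R[0][1] = -0.1768

-0.177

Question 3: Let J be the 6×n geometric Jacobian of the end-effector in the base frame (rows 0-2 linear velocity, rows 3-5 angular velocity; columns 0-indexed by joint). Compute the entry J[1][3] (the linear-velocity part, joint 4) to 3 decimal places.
2.074

axis z_3 = (0.3536,0.3536,0.8660); lever o_n−o_3 = (4.1352,2.3928,4.2631)
cross product → J_v[:, 3] = (-0.5650,2.0740,-0.6160)
J_ω[:, 3] = z_3
entry J[1][3] = 2.0740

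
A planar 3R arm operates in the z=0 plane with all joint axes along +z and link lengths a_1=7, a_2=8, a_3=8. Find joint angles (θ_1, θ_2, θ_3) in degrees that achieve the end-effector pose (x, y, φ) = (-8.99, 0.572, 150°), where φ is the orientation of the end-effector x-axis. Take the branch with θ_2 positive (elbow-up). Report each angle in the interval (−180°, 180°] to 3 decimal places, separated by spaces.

wrist centre = target − a_3·(cos φ, sin φ) = (-2.0618, -3.4280)
cos θ_2 = (16.0022−7²−8²)/(2·7·8) = -0.8661; θ_2 = 150.0030° (elbow-up)
β = atan2(-3.4280,-2.0618) = -121.0251°; ψ = atan2(3.9996,0.0716) = 88.9746°
θ_1 = β − ψ = -209.9998°
θ_3 = φ − θ_1 − θ_2 = -150.0033° (wrapped to (-180°,180°])

150.000 150.003 -150.003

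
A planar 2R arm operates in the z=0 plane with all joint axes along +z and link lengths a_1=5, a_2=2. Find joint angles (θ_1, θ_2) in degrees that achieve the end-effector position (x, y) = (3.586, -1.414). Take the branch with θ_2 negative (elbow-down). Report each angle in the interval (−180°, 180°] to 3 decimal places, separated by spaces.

cos θ_2 = (14.8588−5²−2²)/(2·5·2) = -0.7071; θ_2 = -134.9962° (elbow-down)
β = atan2(-1.4140,3.5860) = -21.5199°; ψ = atan2(-1.4143,3.5859) = -21.5248°
θ_1 = β − ψ = 0.0049°

0.005 -134.996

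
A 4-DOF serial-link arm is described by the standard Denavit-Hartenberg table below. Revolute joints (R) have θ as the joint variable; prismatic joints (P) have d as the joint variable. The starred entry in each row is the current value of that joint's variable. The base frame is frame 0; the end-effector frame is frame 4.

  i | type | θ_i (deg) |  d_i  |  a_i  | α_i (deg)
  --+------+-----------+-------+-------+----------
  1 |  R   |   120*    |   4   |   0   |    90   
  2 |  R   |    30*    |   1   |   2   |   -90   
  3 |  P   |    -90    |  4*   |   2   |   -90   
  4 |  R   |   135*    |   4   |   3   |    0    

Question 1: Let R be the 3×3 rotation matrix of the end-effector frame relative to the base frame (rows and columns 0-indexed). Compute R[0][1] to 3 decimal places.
End-effector y-axis (col 1 of R) = (-0.4356,-0.6597,0.6124)
R[0][1] = -0.4356

-0.436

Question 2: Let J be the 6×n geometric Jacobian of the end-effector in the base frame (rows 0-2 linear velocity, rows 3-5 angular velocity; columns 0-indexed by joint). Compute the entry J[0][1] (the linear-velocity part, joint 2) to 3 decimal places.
axis z_1 = (0.8660,0.5000,0.0000); lever o_n−o_1 = (-1.3674,4.1258,4.6270)
cross product → J_v[:, 1] = (2.3135,-4.0071,4.2568)
J_ω[:, 1] = z_1
entry J[0][1] = 2.3135

2.313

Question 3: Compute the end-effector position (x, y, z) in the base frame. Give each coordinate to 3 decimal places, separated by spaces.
-1.367 4.126 8.627

after link 1: o_1 = (0.0000, 0.0000, 4.0000)
after link 2: o_2 = (0.0000, 2.0000, 5.0000)
after link 3: o_3 = (2.7321, 1.2679, 8.4641)
after link 4: o_4 = (-1.3674, 4.1258, 8.6270)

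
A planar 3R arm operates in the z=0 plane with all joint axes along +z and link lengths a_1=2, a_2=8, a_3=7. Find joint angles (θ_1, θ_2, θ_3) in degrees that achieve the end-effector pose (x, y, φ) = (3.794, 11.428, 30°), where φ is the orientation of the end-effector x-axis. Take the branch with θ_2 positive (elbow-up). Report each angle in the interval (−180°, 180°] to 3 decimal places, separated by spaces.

wrist centre = target − a_3·(cos φ, sin φ) = (-2.2682, 7.9280)
cos θ_2 = (67.9978−2²−8²)/(2·2·8) = -0.0001; θ_2 = 90.0039° (elbow-up)
β = atan2(7.9280,-2.2682) = 105.9657°; ψ = atan2(8.0000,1.9995) = 75.9674°
θ_1 = β − ψ = 29.9982°
θ_3 = φ − θ_1 − θ_2 = -90.0021° (wrapped to (-180°,180°])

29.998 90.004 -90.002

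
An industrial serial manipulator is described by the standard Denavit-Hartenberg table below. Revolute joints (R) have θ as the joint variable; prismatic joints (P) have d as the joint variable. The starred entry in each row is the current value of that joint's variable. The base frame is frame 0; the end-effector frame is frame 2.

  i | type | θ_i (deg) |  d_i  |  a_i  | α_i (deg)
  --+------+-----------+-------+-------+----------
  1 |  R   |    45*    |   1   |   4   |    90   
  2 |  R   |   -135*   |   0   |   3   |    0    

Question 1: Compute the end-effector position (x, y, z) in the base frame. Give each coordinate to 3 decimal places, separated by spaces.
after link 1: o_1 = (2.8284, 2.8284, 1.0000)
after link 2: o_2 = (1.3284, 1.3284, -1.1213)

1.328 1.328 -1.121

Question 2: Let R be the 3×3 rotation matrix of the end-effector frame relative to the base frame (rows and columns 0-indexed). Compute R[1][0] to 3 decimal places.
End-effector x-axis (col 0 of R) = (-0.5000,-0.5000,-0.7071)
R[1][0] = -0.5000

-0.500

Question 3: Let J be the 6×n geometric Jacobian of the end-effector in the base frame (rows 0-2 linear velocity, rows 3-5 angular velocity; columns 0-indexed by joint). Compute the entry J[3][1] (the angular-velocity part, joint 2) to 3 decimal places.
0.707

axis z_1 = (0.7071,-0.7071,0.0000); lever o_n−o_1 = (-1.5000,-1.5000,-2.1213)
cross product → J_v[:, 1] = (1.5000,1.5000,-2.1213)
J_ω[:, 1] = z_1
entry J[3][1] = 0.7071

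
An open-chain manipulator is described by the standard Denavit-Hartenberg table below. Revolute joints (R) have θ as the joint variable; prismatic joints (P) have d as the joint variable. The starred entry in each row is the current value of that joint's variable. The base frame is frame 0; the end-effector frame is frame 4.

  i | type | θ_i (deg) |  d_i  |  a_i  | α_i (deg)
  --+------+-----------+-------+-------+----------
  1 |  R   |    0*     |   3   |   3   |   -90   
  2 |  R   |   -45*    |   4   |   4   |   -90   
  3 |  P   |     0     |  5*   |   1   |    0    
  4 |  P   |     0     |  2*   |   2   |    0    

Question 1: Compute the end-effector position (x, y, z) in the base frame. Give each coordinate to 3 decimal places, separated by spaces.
after link 1: o_1 = (3.0000, 0.0000, 3.0000)
after link 2: o_2 = (5.8284, 4.0000, 5.8284)
after link 3: o_3 = (10.0711, 4.0000, 3.0000)
after link 4: o_4 = (12.8995, 4.0000, 3.0000)

12.899 4.000 3.000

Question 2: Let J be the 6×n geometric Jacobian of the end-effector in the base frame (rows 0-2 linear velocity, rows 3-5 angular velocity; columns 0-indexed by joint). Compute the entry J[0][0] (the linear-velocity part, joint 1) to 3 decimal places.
-4.000

axis z_0 = ẑ; lever o_n−o_0 = (12.8995,4.0000,3.0000)
cross product → J_v[:, 0] = (-4.0000,12.8995,0.0000)
J_ω[:, 0] = z_0
entry J[0][0] = -4.0000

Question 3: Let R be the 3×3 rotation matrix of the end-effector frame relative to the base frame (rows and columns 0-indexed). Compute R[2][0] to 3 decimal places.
End-effector x-axis (col 0 of R) = (0.7071,-0.0000,0.7071)
R[2][0] = 0.7071

0.707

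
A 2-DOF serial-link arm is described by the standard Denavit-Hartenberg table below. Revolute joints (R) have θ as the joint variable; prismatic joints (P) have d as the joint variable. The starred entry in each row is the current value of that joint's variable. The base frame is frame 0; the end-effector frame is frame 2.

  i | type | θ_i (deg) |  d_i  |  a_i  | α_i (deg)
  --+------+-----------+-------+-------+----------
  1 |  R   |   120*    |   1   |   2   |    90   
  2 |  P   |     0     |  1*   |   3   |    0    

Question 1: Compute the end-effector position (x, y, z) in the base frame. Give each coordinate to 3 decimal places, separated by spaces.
-1.634 4.830 1.000

after link 1: o_1 = (-1.0000, 1.7321, 1.0000)
after link 2: o_2 = (-1.6340, 4.8301, 1.0000)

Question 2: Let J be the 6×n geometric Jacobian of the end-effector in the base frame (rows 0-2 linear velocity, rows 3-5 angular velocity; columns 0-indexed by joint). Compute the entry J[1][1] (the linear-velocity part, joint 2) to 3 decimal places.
prismatic axis z_1 = (0.8660,0.5000,0.0000)
J_v[:, 1] = z_1; J_ω[:, 1] = (0,0,0)
entry J[1][1] = 0.5000

0.500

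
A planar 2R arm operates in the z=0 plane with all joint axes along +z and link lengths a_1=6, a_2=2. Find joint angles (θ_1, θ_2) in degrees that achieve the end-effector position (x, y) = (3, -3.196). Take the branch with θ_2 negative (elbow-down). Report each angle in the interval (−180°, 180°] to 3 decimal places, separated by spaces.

cos θ_2 = (19.2144−6²−2²)/(2·6·2) = -0.8661; θ_2 = -150.0047° (elbow-down)
β = atan2(-3.1960,3.0000) = -46.8119°; ψ = atan2(-0.9999,4.2679) = -13.1852°
θ_1 = β − ψ = -33.6266°

-33.627 -150.005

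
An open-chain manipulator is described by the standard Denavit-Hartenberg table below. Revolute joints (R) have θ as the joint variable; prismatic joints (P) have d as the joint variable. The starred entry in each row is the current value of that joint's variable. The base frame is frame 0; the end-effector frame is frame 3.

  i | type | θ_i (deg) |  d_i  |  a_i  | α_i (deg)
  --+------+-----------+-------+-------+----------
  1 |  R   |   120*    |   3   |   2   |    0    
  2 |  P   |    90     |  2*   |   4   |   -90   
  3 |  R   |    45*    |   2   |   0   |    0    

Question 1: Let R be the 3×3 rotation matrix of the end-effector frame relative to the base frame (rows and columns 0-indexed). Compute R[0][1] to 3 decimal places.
End-effector y-axis (col 1 of R) = (0.6124,0.3536,-0.7071)
R[0][1] = 0.6124

0.612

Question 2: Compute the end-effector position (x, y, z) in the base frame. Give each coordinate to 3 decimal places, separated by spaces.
after link 1: o_1 = (-1.0000, 1.7321, 3.0000)
after link 2: o_2 = (-4.4641, -0.2679, 5.0000)
after link 3: o_3 = (-3.4641, -2.0000, 5.0000)

-3.464 -2.000 5.000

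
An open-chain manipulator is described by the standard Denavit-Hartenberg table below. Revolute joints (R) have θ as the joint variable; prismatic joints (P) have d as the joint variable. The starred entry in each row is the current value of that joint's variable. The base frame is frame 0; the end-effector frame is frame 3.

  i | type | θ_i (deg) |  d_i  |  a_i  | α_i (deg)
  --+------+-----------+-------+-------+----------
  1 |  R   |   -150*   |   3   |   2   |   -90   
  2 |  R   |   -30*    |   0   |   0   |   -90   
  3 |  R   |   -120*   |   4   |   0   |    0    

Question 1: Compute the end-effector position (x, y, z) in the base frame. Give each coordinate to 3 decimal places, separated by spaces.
-3.464 -2.000 -0.464

after link 1: o_1 = (-1.7321, -1.0000, 3.0000)
after link 2: o_2 = (-1.7321, -1.0000, 3.0000)
after link 3: o_3 = (-3.4641, -2.0000, -0.4641)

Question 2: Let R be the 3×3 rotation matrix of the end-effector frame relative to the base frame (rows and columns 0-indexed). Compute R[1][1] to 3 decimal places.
-0.808

End-effector y-axis (col 1 of R) = (-0.3995,-0.8080,0.4330)
R[1][1] = -0.8080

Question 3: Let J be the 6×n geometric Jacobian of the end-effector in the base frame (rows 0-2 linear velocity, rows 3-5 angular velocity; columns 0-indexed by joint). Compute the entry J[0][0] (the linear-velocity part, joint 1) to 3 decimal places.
2.000

axis z_0 = ẑ; lever o_n−o_0 = (-3.4641,-2.0000,-0.4641)
cross product → J_v[:, 0] = (2.0000,-3.4641,0.0000)
J_ω[:, 0] = z_0
entry J[0][0] = 2.0000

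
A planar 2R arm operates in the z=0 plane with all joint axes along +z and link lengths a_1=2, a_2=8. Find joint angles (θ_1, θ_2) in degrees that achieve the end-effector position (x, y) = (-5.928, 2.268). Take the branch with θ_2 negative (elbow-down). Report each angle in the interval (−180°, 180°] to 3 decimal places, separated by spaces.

cos θ_2 = (40.2850−2²−8²)/(2·2·8) = -0.8661; θ_2 = -150.0078° (elbow-down)
β = atan2(2.2680,-5.9280) = 159.0636°; ψ = atan2(-3.9991,-4.9287) = -140.9450°
θ_1 = β − ψ = 300.0086°

-59.991 -150.008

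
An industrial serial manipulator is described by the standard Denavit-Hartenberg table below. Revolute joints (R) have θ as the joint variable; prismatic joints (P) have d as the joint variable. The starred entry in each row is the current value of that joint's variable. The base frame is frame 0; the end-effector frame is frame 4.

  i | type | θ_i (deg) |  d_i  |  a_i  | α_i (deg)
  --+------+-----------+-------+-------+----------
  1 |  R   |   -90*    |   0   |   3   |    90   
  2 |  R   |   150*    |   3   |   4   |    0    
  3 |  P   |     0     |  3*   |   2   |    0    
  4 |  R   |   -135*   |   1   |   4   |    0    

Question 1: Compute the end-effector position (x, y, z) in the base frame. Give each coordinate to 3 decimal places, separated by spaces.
-7.000 -1.668 4.035

after link 1: o_1 = (0.0000, -3.0000, 0.0000)
after link 2: o_2 = (-3.0000, 0.4641, 2.0000)
after link 3: o_3 = (-6.0000, 2.1962, 3.0000)
after link 4: o_4 = (-7.0000, -1.6676, 4.0353)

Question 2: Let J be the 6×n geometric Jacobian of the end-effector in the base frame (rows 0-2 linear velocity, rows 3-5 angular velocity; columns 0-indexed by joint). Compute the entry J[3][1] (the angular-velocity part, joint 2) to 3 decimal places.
axis z_1 = (-1.0000,-0.0000,0.0000); lever o_n−o_1 = (-7.0000,1.3324,4.0353)
cross product → J_v[:, 1] = (-0.0000,4.0353,-1.3324)
J_ω[:, 1] = z_1
entry J[3][1] = -1.0000

-1.000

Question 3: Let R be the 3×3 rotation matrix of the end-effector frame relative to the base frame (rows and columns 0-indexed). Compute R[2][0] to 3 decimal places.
0.259

End-effector x-axis (col 0 of R) = (0.0000,-0.9659,0.2588)
R[2][0] = 0.2588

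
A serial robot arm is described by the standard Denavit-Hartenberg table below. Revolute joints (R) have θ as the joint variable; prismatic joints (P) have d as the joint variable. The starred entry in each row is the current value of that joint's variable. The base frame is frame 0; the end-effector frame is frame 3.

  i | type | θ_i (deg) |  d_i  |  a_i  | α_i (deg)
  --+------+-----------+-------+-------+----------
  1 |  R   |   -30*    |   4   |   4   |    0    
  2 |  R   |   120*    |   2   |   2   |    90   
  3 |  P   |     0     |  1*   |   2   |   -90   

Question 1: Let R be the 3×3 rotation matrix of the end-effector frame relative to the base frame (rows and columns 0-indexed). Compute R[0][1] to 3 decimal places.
-1.000

End-effector y-axis (col 1 of R) = (-1.0000,0.0000,0.0000)
R[0][1] = -1.0000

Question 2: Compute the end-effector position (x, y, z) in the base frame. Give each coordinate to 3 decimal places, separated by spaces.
4.464 2.000 6.000

after link 1: o_1 = (3.4641, -2.0000, 4.0000)
after link 2: o_2 = (3.4641, 0.0000, 6.0000)
after link 3: o_3 = (4.4641, 2.0000, 6.0000)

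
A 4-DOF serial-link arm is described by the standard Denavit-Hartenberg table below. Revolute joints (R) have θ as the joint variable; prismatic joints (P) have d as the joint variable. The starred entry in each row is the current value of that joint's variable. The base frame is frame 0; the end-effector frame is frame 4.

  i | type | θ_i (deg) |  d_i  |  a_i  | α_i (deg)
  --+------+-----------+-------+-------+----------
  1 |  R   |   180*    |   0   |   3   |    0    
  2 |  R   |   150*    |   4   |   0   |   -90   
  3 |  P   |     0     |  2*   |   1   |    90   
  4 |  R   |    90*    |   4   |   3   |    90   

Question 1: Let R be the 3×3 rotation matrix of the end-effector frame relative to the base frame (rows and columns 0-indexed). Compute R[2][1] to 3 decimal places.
End-effector y-axis (col 1 of R) = (-0.0000,0.0000,1.0000)
R[2][1] = 1.0000

1.000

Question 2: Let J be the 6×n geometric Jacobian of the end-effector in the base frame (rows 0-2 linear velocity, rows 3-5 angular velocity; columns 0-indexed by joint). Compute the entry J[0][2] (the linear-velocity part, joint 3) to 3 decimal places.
0.500

prismatic axis z_2 = (0.5000,0.8660,0.0000)
J_v[:, 2] = z_2; J_ω[:, 2] = (0,0,0)
entry J[0][2] = 0.5000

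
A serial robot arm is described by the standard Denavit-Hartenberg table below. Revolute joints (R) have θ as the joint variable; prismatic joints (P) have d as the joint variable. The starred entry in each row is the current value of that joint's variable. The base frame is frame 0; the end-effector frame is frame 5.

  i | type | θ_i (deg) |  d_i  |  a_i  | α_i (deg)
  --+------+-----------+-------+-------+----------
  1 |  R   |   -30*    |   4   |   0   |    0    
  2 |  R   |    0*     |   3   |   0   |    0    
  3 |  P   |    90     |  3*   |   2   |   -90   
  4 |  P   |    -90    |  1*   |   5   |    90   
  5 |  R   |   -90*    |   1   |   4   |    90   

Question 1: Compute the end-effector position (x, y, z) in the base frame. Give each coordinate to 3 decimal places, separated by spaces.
after link 1: o_1 = (0.0000, 0.0000, 4.0000)
after link 2: o_2 = (0.0000, 0.0000, 7.0000)
after link 3: o_3 = (1.0000, 1.7321, 10.0000)
after link 4: o_4 = (0.1340, 2.2321, 15.0000)
after link 5: o_5 = (3.0981, -0.6340, 15.0000)

3.098 -0.634 15.000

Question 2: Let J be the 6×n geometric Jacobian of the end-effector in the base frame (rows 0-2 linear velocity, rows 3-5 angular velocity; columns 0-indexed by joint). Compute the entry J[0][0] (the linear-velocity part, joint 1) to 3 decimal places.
axis z_0 = ẑ; lever o_n−o_0 = (3.0981,-0.6340,15.0000)
cross product → J_v[:, 0] = (0.6340,3.0981,-0.0000)
J_ω[:, 0] = z_0
entry J[0][0] = 0.6340

0.634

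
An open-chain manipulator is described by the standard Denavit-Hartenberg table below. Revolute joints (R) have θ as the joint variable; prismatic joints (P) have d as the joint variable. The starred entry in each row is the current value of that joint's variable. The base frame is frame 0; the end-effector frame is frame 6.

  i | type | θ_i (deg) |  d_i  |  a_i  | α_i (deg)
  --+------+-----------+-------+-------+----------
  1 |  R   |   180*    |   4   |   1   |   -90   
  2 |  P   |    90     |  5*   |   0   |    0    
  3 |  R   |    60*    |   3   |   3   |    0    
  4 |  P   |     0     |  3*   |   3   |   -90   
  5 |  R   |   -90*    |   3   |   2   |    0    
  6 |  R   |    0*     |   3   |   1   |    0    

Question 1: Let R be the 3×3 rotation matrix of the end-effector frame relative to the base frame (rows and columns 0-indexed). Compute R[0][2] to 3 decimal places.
0.500

End-effector z-axis (col 2 of R) = (0.5000,-0.0000,0.8660)
R[0][2] = 0.5000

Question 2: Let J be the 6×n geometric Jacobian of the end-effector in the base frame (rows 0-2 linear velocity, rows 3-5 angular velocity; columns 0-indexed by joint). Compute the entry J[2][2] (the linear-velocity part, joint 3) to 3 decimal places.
axis z_2 = (-0.0000,-1.0000,0.0000); lever o_n−o_2 = (8.1962,-9.0000,2.1962)
cross product → J_v[:, 2] = (-2.1962,0.0000,8.1962)
J_ω[:, 2] = z_2
entry J[2][2] = 8.1962

8.196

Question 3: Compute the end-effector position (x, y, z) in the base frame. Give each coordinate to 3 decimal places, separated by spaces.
7.196 -14.000 6.196

after link 1: o_1 = (-1.0000, 0.0000, 4.0000)
after link 2: o_2 = (-1.0000, -5.0000, 4.0000)
after link 3: o_3 = (1.5981, -8.0000, 2.5000)
after link 4: o_4 = (4.1962, -11.0000, 1.0000)
after link 5: o_5 = (5.6962, -13.0000, 3.5981)
after link 6: o_6 = (7.1962, -14.0000, 6.1962)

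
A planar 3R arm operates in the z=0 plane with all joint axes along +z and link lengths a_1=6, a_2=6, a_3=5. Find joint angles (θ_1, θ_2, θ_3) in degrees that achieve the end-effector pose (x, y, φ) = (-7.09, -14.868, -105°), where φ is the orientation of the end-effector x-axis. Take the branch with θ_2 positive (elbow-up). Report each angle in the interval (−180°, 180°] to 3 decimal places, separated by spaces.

-134.995 29.988 0.007

wrist centre = target − a_3·(cos φ, sin φ) = (-5.7959, -10.0384)
cos θ_2 = (134.3614−6²−6²)/(2·6·6) = 0.8661; θ_2 = 29.9879° (elbow-up)
β = atan2(-10.0384,-5.7959) = -120.0011°; ψ = atan2(2.9989,11.1968) = 14.9940°
θ_1 = β − ψ = -134.9950°
θ_3 = φ − θ_1 − θ_2 = 0.0071° (wrapped to (-180°,180°])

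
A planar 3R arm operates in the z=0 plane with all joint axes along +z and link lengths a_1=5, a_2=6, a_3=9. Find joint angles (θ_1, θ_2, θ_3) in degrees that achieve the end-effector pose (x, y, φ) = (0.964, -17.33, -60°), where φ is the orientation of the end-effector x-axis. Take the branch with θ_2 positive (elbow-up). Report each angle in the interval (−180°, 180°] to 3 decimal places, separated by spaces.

-134.996 44.989 30.007

wrist centre = target − a_3·(cos φ, sin φ) = (-3.5360, -9.5358)
cos θ_2 = (103.4342−5²−6²)/(2·5·6) = 0.7072; θ_2 = 44.9894° (elbow-up)
β = atan2(-9.5358,-3.5360) = -110.3455°; ψ = atan2(4.2419,9.2434) = 24.6507°
θ_1 = β − ψ = -134.9962°
θ_3 = φ − θ_1 − θ_2 = 30.0067° (wrapped to (-180°,180°])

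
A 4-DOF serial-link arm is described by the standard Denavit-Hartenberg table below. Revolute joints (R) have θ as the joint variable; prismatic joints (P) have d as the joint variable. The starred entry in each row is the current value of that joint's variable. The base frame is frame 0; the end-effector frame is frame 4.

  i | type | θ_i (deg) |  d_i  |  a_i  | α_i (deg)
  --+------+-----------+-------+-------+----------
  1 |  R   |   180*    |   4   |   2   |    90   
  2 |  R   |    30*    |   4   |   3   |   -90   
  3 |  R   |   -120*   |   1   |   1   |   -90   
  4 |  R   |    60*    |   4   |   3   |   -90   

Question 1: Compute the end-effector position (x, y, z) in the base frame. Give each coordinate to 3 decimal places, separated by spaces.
-7.315 8.165 5.223

after link 1: o_1 = (-2.0000, 0.0000, 4.0000)
after link 2: o_2 = (-4.5981, 4.0000, 5.5000)
after link 3: o_3 = (-3.6651, 4.8660, 6.1160)
after link 4: o_4 = (-7.3146, 8.1651, 5.2231)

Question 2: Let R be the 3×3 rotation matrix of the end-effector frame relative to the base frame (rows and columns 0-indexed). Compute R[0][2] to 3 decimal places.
End-effector z-axis (col 2 of R) = (-0.6250,-0.7500,-0.2165)
R[0][2] = -0.6250

-0.625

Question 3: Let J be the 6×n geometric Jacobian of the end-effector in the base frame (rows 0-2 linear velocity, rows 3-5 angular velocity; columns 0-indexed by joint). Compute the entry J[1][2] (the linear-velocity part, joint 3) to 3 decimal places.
axis z_2 = (0.5000,-0.0000,0.8660); lever o_n−o_2 = (-2.7165,4.1651,-0.2769)
cross product → J_v[:, 2] = (-3.6071,-2.2141,2.0825)
J_ω[:, 2] = z_2
entry J[1][2] = -2.2141

-2.214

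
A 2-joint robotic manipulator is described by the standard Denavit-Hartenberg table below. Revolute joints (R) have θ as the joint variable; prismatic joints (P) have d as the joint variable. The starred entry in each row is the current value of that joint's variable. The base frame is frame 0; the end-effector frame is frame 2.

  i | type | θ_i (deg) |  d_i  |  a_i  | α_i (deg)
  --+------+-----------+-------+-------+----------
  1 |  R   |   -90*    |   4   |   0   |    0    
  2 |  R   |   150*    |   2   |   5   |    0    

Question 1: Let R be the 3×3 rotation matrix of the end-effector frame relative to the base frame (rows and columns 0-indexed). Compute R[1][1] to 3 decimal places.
0.500

End-effector y-axis (col 1 of R) = (-0.8660,0.5000,0.0000)
R[1][1] = 0.5000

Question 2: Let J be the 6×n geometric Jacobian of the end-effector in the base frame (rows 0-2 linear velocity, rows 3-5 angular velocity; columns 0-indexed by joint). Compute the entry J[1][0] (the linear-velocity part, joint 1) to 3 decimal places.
axis z_0 = ẑ; lever o_n−o_0 = (2.5000,4.3301,6.0000)
cross product → J_v[:, 0] = (-4.3301,2.5000,0.0000)
J_ω[:, 0] = z_0
entry J[1][0] = 2.5000

2.500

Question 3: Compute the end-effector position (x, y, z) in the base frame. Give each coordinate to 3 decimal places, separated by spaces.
2.500 4.330 6.000

after link 1: o_1 = (0.0000, 0.0000, 4.0000)
after link 2: o_2 = (2.5000, 4.3301, 6.0000)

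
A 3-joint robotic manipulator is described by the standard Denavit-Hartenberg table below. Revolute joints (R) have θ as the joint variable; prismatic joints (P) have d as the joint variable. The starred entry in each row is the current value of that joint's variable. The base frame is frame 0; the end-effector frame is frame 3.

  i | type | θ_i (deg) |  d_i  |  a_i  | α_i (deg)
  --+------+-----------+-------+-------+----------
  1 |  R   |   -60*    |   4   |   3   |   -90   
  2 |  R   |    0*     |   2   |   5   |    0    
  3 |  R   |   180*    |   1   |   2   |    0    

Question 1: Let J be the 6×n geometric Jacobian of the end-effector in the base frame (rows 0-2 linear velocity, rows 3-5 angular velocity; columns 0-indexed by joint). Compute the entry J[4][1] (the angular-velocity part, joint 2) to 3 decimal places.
axis z_1 = (0.8660,0.5000,0.0000); lever o_n−o_1 = (4.0981,-1.0981,0.0000)
cross product → J_v[:, 1] = (0.0000,0.0000,-3.0000)
J_ω[:, 1] = z_1
entry J[4][1] = 0.5000

0.500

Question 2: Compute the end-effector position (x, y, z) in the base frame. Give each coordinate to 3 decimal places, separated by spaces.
after link 1: o_1 = (1.5000, -2.5981, 4.0000)
after link 2: o_2 = (5.7321, -5.9282, 4.0000)
after link 3: o_3 = (5.5981, -3.6962, 4.0000)

5.598 -3.696 4.000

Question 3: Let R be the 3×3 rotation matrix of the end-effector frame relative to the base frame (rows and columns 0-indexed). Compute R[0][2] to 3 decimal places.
End-effector z-axis (col 2 of R) = (0.8660,0.5000,0.0000)
R[0][2] = 0.8660

0.866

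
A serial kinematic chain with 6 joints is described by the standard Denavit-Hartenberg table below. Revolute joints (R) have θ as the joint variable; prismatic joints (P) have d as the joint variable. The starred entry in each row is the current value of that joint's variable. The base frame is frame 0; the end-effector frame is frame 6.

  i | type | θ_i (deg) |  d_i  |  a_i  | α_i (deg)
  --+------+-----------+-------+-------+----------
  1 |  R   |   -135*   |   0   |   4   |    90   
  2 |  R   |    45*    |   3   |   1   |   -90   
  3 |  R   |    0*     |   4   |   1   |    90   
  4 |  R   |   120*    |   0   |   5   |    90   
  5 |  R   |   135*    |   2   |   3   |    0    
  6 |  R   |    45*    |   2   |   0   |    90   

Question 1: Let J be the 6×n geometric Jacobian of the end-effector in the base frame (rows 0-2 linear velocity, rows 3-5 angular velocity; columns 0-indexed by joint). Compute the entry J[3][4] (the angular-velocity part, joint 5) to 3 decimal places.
-0.183

axis z_4 = (-0.1830,-0.1830,0.9659); lever o_n−o_4 = (-3.6809,-0.6809,3.3147)
cross product → J_v[:, 4] = (0.0511,-2.9489,-0.5490)
J_ω[:, 4] = z_4
entry J[3][4] = -0.1830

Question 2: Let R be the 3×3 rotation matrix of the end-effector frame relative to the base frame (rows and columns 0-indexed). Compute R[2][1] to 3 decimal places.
0.966

End-effector y-axis (col 1 of R) = (-0.1830,-0.1830,0.9659)
R[2][1] = 0.9659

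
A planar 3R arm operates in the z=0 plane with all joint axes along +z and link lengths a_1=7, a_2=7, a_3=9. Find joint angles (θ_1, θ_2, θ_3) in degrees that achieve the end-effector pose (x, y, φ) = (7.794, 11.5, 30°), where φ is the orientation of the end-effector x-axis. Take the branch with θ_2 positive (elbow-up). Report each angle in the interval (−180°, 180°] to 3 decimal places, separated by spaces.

30.002 120.000 -120.002

wrist centre = target − a_3·(cos φ, sin φ) = (-0.0002, 7.0000)
cos θ_2 = (49.0000−7²−7²)/(2·7·7) = -0.5000; θ_2 = 120.0000° (elbow-up)
β = atan2(7.0000,-0.0002) = 90.0019°; ψ = atan2(6.0622,3.5000) = 60.0000°
θ_1 = β − ψ = 30.0019°
θ_3 = φ − θ_1 − θ_2 = -120.0019° (wrapped to (-180°,180°])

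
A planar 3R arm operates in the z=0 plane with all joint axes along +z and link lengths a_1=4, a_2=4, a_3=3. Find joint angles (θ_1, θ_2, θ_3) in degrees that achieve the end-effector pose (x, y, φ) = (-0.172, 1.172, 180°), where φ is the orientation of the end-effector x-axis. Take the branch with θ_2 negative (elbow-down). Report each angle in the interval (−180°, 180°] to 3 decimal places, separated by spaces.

90.012 -135.004 -135.009

wrist centre = target − a_3·(cos φ, sin φ) = (2.8280, 1.1720)
cos θ_2 = (9.3712−4²−4²)/(2·4·4) = -0.7072; θ_2 = -135.0036° (elbow-down)
β = atan2(1.1720,2.8280) = 22.5104°; ψ = atan2(-2.8283,1.1714) = -67.5018°
θ_1 = β − ψ = 90.0122°
θ_3 = φ − θ_1 − θ_2 = -135.0087° (wrapped to (-180°,180°])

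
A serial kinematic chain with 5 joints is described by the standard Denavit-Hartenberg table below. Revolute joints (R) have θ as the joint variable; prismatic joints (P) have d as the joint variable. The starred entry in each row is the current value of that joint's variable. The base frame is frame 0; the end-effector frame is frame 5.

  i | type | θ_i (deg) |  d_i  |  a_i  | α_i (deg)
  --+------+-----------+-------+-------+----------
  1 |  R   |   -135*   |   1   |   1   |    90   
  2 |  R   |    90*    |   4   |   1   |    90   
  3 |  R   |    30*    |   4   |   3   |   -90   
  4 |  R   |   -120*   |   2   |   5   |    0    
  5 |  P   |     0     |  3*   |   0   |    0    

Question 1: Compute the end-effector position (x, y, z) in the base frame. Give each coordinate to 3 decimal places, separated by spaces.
-12.664 -0.530 -0.067

after link 1: o_1 = (-0.7071, -0.7071, 1.0000)
after link 2: o_2 = (-3.5355, 2.1213, 2.0000)
after link 3: o_3 = (-7.4246, 0.3536, 4.5981)
after link 4: o_4 = (-10.8273, -2.3674, 1.4330)
after link 5: o_5 = (-12.6645, -0.5303, -0.0670)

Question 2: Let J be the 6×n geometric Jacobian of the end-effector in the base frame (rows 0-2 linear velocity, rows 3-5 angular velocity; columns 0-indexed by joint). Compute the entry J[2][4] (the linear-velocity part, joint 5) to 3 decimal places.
-0.500

prismatic axis z_4 = (-0.6124,0.6124,-0.5000)
J_v[:, 4] = z_4; J_ω[:, 4] = (0,0,0)
entry J[2][4] = -0.5000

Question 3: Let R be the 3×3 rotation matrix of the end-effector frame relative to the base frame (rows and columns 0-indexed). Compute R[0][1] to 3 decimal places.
End-effector y-axis (col 1 of R) = (-0.6597,-0.0474,0.7500)
R[0][1] = -0.6597

-0.660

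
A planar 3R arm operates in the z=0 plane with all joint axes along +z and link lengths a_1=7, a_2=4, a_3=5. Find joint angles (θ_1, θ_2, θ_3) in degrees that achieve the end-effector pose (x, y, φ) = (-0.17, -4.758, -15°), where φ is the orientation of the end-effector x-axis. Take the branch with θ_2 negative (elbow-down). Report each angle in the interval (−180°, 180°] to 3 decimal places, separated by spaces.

wrist centre = target − a_3·(cos φ, sin φ) = (-4.9996, -3.4639)
cos θ_2 = (36.9949−7²−4²)/(2·7·4) = -0.5001; θ_2 = -120.0060° (elbow-down)
β = atan2(-3.4639,-4.9996) = -145.2845°; ψ = atan2(-3.4639,4.9996) = -34.7153°
θ_1 = β − ψ = -110.5692°
θ_3 = φ − θ_1 − θ_2 = -144.4248° (wrapped to (-180°,180°])

-110.569 -120.006 -144.425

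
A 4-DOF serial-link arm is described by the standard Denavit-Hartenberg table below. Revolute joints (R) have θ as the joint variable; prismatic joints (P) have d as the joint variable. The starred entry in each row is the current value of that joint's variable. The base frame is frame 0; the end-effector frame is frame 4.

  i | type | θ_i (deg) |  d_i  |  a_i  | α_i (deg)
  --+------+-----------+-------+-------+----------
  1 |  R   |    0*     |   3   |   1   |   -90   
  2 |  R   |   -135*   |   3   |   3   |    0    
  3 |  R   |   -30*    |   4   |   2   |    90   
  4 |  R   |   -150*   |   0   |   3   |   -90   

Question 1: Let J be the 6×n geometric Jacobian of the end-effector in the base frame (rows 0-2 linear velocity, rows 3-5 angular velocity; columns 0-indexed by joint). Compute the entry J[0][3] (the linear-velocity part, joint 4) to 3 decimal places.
axis z_3 = (-0.2588,0.0000,-0.9659); lever o_n−o_3 = (2.5095,-1.5000,-0.6724)
cross product → J_v[:, 3] = (-1.4489,-2.5981,0.3882)
J_ω[:, 3] = z_3
entry J[0][3] = -1.4489

-1.449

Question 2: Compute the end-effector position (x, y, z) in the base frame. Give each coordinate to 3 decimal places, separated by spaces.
after link 1: o_1 = (1.0000, 0.0000, 3.0000)
after link 2: o_2 = (-1.1213, 3.0000, 5.1213)
after link 3: o_3 = (-3.0532, 7.0000, 5.6390)
after link 4: o_4 = (-0.5436, 5.5000, 4.9665)

-0.544 5.500 4.967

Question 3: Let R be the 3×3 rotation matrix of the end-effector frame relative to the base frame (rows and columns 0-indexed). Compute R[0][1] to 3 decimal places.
End-effector y-axis (col 1 of R) = (0.2588,-0.0000,0.9659)
R[0][1] = 0.2588

0.259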